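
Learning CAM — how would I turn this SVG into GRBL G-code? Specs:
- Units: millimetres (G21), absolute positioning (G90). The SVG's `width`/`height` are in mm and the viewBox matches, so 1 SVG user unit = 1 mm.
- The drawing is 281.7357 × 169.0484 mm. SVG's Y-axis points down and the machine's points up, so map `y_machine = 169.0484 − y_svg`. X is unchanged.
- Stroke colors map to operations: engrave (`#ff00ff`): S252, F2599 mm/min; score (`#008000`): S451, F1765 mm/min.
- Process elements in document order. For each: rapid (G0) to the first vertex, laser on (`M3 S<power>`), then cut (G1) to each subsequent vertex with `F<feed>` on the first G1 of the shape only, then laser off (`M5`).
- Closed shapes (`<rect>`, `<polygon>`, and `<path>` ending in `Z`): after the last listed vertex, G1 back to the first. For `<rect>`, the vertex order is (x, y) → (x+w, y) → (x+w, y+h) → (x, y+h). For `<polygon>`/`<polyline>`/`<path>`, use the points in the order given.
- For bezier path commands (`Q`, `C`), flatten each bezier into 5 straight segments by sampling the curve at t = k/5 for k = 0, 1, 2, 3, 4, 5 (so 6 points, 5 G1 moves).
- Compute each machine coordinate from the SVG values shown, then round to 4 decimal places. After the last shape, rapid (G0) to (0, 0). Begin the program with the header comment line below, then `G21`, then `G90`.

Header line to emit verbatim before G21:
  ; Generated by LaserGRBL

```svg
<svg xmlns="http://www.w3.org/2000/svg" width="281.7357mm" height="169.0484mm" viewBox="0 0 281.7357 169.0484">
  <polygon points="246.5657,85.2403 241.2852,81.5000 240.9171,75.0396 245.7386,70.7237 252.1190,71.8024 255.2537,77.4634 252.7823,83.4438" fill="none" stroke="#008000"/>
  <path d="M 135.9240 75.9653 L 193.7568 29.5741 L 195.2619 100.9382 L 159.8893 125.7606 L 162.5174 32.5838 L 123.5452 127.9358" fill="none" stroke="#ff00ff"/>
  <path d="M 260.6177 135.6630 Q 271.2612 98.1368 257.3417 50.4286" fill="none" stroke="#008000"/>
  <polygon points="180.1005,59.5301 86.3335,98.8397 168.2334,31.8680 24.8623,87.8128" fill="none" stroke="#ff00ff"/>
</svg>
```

Since the viewBox matches the mm dimensions, user units are millimetres directly. The only transform is the Y-flip y_m = 169.0484 − y_svg.

Shape 1 is a regular polygon drawn with `<polygon>`. Its stroke #008000 means score at S451, F1765. After flipping Y the toolpath is (246.5657,83.8081) → (241.2852,87.5484) → (240.9171,94.0088) → (245.7386,98.3247) → (252.1190,97.2460) → (255.2537,91.5850) → (252.7823,85.6046) → (246.5657,83.8081), returning to the start.

Shape 2 is a open polyline drawn with `<path>`. Its stroke #ff00ff means engrave at S252, F2599. After flipping Y the toolpath is (135.9240,93.0831) → (193.7568,139.4743) → (195.2619,68.1102) → (159.8893,43.2878) → (162.5174,136.4646) → (123.5452,41.1126).

Shape 3 is a quadratic bezier drawn with `<path>`. Its stroke #008000 means score at S451, F1765. After flipping Y the toolpath is (260.6177,33.3854) → (263.8926,48.8032) → (265.2024,65.0355) → (264.5472,82.0824) → (261.9270,99.9438) → (257.3417,118.6198).

Shape 4 is a closed polygon drawn with `<polygon>`. Its stroke #ff00ff means engrave at S252, F2599. After flipping Y the toolpath is (180.1005,109.5183) → (86.3335,70.2087) → (168.2334,137.1804) → (24.8623,81.2356) → (180.1005,109.5183), returning to the start.

; Generated by LaserGRBL
G21
G90
G0 X246.5657 Y83.8081
M3 S451
G1 X241.2852 Y87.5484 F1765
G1 X240.9171 Y94.0088
G1 X245.7386 Y98.3247
G1 X252.1190 Y97.2460
G1 X255.2537 Y91.5850
G1 X252.7823 Y85.6046
G1 X246.5657 Y83.8081
M5
G0 X135.9240 Y93.0831
M3 S252
G1 X193.7568 Y139.4743 F2599
G1 X195.2619 Y68.1102
G1 X159.8893 Y43.2878
G1 X162.5174 Y136.4646
G1 X123.5452 Y41.1126
M5
G0 X260.6177 Y33.3854
M3 S451
G1 X263.8926 Y48.8032 F1765
G1 X265.2024 Y65.0355
G1 X264.5472 Y82.0824
G1 X261.9270 Y99.9438
G1 X257.3417 Y118.6198
M5
G0 X180.1005 Y109.5183
M3 S252
G1 X86.3335 Y70.2087 F2599
G1 X168.2334 Y137.1804
G1 X24.8623 Y81.2356
G1 X180.1005 Y109.5183
M5
G0 X0.0000 Y0.0000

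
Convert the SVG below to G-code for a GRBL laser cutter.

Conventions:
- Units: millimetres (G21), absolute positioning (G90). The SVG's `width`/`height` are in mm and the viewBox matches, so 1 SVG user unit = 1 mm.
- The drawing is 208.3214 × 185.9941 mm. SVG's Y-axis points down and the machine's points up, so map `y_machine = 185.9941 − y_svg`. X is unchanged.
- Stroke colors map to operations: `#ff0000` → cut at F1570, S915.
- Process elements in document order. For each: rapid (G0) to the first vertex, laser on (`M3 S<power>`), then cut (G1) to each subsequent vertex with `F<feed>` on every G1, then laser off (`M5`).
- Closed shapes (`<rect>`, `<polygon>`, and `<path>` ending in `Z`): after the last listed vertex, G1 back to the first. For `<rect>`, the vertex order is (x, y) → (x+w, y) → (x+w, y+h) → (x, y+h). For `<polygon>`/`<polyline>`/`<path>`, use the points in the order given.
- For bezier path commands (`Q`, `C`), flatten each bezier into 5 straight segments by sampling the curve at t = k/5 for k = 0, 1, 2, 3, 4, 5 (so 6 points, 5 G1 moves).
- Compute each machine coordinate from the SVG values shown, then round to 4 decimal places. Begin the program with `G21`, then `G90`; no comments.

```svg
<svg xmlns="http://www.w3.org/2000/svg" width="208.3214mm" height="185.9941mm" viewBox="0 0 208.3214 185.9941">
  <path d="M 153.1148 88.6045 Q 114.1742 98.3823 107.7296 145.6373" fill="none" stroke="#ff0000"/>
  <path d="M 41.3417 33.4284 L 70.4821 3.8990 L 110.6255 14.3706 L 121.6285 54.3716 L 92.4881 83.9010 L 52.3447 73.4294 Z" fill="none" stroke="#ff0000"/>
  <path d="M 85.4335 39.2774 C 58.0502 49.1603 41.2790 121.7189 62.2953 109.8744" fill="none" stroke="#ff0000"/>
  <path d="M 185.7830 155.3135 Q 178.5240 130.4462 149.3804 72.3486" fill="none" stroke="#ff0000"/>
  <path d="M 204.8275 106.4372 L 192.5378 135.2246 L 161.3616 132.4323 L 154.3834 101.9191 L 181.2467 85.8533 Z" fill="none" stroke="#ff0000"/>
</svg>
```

G21
G90
G0 X153.1148 Y97.3896
M3 S915
G1 X138.8384 Y91.9794 F1570
G1 X127.1617 Y83.5710 F1570
G1 X118.0846 Y72.1644 F1570
G1 X111.6073 Y57.7597 F1570
G1 X107.7296 Y40.3568 F1570
M5
G0 X41.3417 Y152.5657
M3 S915
G1 X70.4821 Y182.0951 F1570
G1 X110.6255 Y171.6235 F1570
G1 X121.6285 Y131.6225 F1570
G1 X92.4881 Y102.0931 F1570
G1 X52.3447 Y112.5647 F1570
G1 X41.3417 Y152.5657 F1570
M5
G0 X85.4335 Y146.7167
M3 S915
G1 X70.4944 Y134.4425 F1570
G1 X59.4066 Y114.1859 F1570
G1 X53.4745 Y93.0067 F1570
G1 X54.0026 Y77.9647 F1570
G1 X62.2953 Y76.1197 F1570
M5
G0 X185.7830 Y30.6806
M3 S915
G1 X182.0040 Y41.9567 F1570
G1 X176.4743 Y55.8913 F1570
G1 X169.1937 Y72.4843 F1570
G1 X160.1625 Y91.7357 F1570
G1 X149.3804 Y113.6455 F1570
M5
G0 X204.8275 Y79.5569
M3 S915
G1 X192.5378 Y50.7695 F1570
G1 X161.3616 Y53.5618 F1570
G1 X154.3834 Y84.0750 F1570
G1 X181.2467 Y100.1408 F1570
G1 X204.8275 Y79.5569 F1570
M5

1 u = 1 mm; y_m = 185.9941 − y.

[1] `<path>` quadratic bezier, #ff0000→cut S915 F1570: (153.1148,97.3896) → (138.8384,91.9794) → (127.1617,83.5710) → (118.0846,72.1644) → (111.6073,57.7597) → (107.7296,40.3568)

[2] `<path>` regular polygon, #ff0000→cut S915 F1570: (41.3417,152.5657) → (70.4821,182.0951) → (110.6255,171.6235) → (121.6285,131.6225) → (92.4881,102.0931) → (52.3447,112.5647) → (41.3417,152.5657) (closed)

[3] `<path>` cubic bezier, #ff0000→cut S915 F1570: (85.4335,146.7167) → (70.4944,134.4425) → (59.4066,114.1859) → (53.4745,93.0067) → (54.0026,77.9647) → (62.2953,76.1197)

[4] `<path>` quadratic bezier, #ff0000→cut S915 F1570: (185.7830,30.6806) → (182.0040,41.9567) → (176.4743,55.8913) → (169.1937,72.4843) → (160.1625,91.7357) → (149.3804,113.6455)

[5] `<path>` regular polygon, #ff0000→cut S915 F1570: (204.8275,79.5569) → (192.5378,50.7695) → (161.3616,53.5618) → (154.3834,84.0750) → (181.2467,100.1408) → (204.8275,79.5569) (closed)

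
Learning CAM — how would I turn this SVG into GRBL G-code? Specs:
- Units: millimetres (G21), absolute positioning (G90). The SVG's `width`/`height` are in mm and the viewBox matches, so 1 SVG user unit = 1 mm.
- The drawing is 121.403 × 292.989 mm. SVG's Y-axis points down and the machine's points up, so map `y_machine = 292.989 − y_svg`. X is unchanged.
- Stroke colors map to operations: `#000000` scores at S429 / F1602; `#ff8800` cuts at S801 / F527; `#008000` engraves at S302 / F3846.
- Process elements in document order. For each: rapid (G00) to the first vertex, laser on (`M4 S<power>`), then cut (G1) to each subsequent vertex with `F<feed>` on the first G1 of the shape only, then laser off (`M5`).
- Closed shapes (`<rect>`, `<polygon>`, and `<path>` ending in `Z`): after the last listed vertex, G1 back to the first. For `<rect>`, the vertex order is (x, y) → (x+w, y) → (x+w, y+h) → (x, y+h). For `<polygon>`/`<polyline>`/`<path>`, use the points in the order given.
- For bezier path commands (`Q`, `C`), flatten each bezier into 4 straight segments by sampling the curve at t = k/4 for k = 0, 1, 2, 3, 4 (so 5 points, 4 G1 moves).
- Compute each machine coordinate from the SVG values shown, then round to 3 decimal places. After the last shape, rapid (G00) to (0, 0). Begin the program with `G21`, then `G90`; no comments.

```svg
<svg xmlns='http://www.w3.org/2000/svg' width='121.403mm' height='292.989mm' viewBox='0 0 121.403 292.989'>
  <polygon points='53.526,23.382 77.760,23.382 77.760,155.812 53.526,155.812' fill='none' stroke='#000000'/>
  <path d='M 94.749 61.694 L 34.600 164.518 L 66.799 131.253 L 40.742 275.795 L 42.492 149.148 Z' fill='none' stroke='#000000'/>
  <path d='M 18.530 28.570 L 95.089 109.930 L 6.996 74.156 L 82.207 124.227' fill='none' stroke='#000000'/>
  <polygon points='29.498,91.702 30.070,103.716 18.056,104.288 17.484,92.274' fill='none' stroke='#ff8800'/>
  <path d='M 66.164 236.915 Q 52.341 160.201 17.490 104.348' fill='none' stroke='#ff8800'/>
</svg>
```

G21
G90
G00 X53.526 Y269.607
M4 S429
G1 X77.760 Y269.607 F1602
G1 X77.760 Y137.177
G1 X53.526 Y137.177
G1 X53.526 Y269.607
M5
G00 X94.749 Y231.295
M4 S429
G1 X34.600 Y128.471 F1602
G1 X66.799 Y161.736
G1 X40.742 Y17.194
G1 X42.492 Y143.841
G1 X94.749 Y231.295
M5
G00 X18.530 Y264.419
M4 S429
G1 X95.089 Y183.059 F1602
G1 X6.996 Y218.833
G1 X82.207 Y168.762
M5
G00 X29.498 Y201.287
M4 S801
G1 X30.070 Y189.273 F527
G1 X18.056 Y188.701
G1 X17.484 Y200.715
G1 X29.498 Y201.287
M5
G00 X66.164 Y56.074
M4 S801
G1 X57.938 Y93.127 F527
G1 X47.084 Y127.573
G1 X33.601 Y159.411
G1 X17.490 Y188.641
M5
G00 X0.000 Y0.000

viewBox `0 0 121.403 292.989` with mm width/height → 1 unit = 1 mm. Flip: y_m = 292.989 − y_svg.

**Shape 1** — `<polygon>` rectangle, stroke `#000000` → score (S429, F1602). Machine vertices: (53.526,269.607) → (77.760,269.607) → (77.760,137.177) → (53.526,137.177) → (53.526,269.607). Closed: final G1 returns to the first vertex.

**Shape 2** — `<path>` closed polygon, stroke `#000000` → score (S429, F1602). Machine vertices: (94.749,231.295) → (34.600,128.471) → (66.799,161.736) → (40.742,17.194) → (42.492,143.841) → (94.749,231.295). Closed: final G1 returns to the first vertex.

**Shape 3** — `<path>` open polyline, stroke `#000000` → score (S429, F1602). Machine vertices: (18.530,264.419) → (95.089,183.059) → (6.996,218.833) → (82.207,168.762). Open path.

**Shape 4** — `<polygon>` regular polygon, stroke `#ff8800` → cut (S801, F527). Machine vertices: (29.498,201.287) → (30.070,189.273) → (18.056,188.701) → (17.484,200.715) → (29.498,201.287). Closed: final G1 returns to the first vertex.

**Shape 5** — `<path>` quadratic bezier, stroke `#ff8800` → cut (S801, F527). Control points (SVG): P0=(66.164,236.915), P1=(52.341,160.201), P2=(17.490,104.348); sampled at t=k/4. Machine vertices: (66.164,56.074) → (57.938,93.127) → (47.084,127.573) → (33.601,159.411) → (17.490,188.641). Open path.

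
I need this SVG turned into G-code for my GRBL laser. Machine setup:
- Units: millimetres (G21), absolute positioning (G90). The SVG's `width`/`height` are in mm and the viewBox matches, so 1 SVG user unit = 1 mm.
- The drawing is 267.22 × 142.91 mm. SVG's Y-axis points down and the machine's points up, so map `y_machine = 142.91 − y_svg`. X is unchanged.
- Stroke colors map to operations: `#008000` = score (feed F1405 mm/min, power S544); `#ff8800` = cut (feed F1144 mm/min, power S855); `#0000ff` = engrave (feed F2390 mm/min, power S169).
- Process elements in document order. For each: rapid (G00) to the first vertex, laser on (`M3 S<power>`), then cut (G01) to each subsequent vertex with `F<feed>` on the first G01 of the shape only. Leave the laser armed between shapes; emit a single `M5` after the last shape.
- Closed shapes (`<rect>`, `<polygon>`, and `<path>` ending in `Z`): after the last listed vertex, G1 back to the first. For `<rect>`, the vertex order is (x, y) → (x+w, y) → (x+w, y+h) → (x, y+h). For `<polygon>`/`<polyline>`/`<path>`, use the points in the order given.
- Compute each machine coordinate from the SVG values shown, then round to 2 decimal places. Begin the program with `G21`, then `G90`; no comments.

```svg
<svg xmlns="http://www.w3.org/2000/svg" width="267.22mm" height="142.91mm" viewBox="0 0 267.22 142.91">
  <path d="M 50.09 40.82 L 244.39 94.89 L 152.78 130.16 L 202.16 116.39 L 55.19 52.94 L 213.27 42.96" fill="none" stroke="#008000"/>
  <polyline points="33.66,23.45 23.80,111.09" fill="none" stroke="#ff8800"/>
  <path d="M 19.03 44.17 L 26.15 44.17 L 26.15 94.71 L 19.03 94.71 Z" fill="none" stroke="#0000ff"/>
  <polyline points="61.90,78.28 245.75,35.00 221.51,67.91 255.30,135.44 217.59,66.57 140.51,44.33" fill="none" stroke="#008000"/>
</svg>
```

Since the viewBox matches the mm dimensions, user units are millimetres directly. The only transform is the Y-flip y_m = 142.91 − y_svg.

Shape 1 is a open polyline drawn with `<path>`. Its stroke #008000 means score at S544, F1405. After flipping Y the toolpath is (50.09,102.09) → (244.39,48.02) → (152.78,12.75) → (202.16,26.52) → (55.19,89.97) → (213.27,99.95).

Shape 2 is a line segment drawn with `<polyline>`. Its stroke #ff8800 means cut at S855, F1144. After flipping Y the toolpath is (33.66,119.46) → (23.80,31.82).

Shape 3 is a rectangle drawn with `<path>`. Its stroke #0000ff means engrave at S169, F2390. After flipping Y the toolpath is (19.03,98.74) → (26.15,98.74) → (26.15,48.20) → (19.03,48.20) → (19.03,98.74), returning to the start.

Shape 4 is a open polyline drawn with `<polyline>`. Its stroke #008000 means score at S544, F1405. After flipping Y the toolpath is (61.90,64.63) → (245.75,107.91) → (221.51,75.00) → (255.30,7.47) → (217.59,76.34) → (140.51,98.58).

G21
G90
G00 X50.09 Y102.09
M3 S544
G01 X244.39 Y48.02 F1405
G01 X152.78 Y12.75
G01 X202.16 Y26.52
G01 X55.19 Y89.97
G01 X213.27 Y99.95
G00 X33.66 Y119.46
M3 S855
G01 X23.80 Y31.82 F1144
G00 X19.03 Y98.74
M3 S169
G01 X26.15 Y98.74 F2390
G01 X26.15 Y48.20
G01 X19.03 Y48.20
G01 X19.03 Y98.74
G00 X61.90 Y64.63
M3 S544
G01 X245.75 Y107.91 F1405
G01 X221.51 Y75.00
G01 X255.30 Y7.47
G01 X217.59 Y76.34
G01 X140.51 Y98.58
M5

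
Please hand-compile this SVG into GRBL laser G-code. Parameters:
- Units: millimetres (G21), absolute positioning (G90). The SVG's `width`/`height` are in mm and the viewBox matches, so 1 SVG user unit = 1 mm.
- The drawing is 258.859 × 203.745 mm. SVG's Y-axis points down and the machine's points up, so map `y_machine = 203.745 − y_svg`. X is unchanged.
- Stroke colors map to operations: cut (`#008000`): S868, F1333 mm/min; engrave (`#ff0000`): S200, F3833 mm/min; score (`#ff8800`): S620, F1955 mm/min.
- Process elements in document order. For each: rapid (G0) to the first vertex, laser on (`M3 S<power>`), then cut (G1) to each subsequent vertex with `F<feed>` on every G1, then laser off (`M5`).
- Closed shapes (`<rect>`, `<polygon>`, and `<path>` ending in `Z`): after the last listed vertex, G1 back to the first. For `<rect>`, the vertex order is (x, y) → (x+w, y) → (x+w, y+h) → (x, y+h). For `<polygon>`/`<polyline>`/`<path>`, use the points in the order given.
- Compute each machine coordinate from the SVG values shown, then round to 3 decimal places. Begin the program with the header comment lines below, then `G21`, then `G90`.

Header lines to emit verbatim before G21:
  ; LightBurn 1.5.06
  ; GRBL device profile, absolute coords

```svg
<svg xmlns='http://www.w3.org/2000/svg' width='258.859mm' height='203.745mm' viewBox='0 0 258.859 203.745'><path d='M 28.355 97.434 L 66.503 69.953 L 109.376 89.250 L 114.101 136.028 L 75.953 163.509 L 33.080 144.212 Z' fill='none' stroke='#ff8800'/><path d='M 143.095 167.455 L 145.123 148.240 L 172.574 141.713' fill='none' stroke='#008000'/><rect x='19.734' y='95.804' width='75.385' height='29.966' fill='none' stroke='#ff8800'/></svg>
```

Since the viewBox matches the mm dimensions, user units are millimetres directly. The only transform is the Y-flip y_m = 203.745 − y_svg.

Shape 1 is a regular polygon drawn with `<path>`. Its stroke #ff8800 means score at S620, F1955. After flipping Y the toolpath is (28.355,106.311) → (66.503,133.792) → (109.376,114.495) → (114.101,67.717) → (75.953,40.236) → (33.080,59.533) → (28.355,106.311), returning to the start.

Shape 2 is a open polyline drawn with `<path>`. Its stroke #008000 means cut at S868, F1333. After flipping Y the toolpath is (143.095,36.290) → (145.123,55.505) → (172.574,62.032).

Shape 3 is a rectangle drawn with `<rect>`. Its stroke #ff8800 means score at S620, F1955. After flipping Y the toolpath is (19.734,107.941) → (95.119,107.941) → (95.119,77.975) → (19.734,77.975) → (19.734,107.941), returning to the start.

; LightBurn 1.5.06
; GRBL device profile, absolute coords
G21
G90
G0 X28.355 Y106.311
M3 S620
G1 X66.503 Y133.792 F1955
G1 X109.376 Y114.495 F1955
G1 X114.101 Y67.717 F1955
G1 X75.953 Y40.236 F1955
G1 X33.080 Y59.533 F1955
G1 X28.355 Y106.311 F1955
M5
G0 X143.095 Y36.290
M3 S868
G1 X145.123 Y55.505 F1333
G1 X172.574 Y62.032 F1333
M5
G0 X19.734 Y107.941
M3 S620
G1 X95.119 Y107.941 F1955
G1 X95.119 Y77.975 F1955
G1 X19.734 Y77.975 F1955
G1 X19.734 Y107.941 F1955
M5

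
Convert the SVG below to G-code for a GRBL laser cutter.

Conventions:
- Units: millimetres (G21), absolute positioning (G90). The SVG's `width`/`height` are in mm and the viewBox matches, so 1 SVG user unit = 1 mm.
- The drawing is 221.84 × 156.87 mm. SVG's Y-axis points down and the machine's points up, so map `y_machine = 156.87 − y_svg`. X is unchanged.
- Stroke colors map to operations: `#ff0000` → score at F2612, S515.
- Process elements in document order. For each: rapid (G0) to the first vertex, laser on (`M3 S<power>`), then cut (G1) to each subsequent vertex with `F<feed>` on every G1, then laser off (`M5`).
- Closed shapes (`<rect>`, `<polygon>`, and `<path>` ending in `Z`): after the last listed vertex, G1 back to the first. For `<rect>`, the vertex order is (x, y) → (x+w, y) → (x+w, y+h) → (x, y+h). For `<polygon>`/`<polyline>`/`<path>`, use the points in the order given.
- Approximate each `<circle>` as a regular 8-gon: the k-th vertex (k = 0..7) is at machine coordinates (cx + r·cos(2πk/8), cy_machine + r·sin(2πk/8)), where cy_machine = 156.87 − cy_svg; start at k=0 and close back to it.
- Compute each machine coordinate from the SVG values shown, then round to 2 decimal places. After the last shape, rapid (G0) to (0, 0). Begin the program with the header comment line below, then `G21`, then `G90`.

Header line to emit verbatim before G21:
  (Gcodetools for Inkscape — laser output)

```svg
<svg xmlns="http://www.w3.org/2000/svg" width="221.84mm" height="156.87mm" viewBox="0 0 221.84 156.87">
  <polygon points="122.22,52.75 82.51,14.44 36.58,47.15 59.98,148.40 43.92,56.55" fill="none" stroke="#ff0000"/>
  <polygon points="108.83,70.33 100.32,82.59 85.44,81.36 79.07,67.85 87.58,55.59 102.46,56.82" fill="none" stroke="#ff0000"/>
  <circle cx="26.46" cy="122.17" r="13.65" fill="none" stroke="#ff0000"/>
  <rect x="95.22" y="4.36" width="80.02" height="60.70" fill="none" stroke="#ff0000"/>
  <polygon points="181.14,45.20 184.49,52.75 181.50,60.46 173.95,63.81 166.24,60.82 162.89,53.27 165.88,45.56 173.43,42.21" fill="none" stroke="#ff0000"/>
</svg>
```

viewBox `0 0 221.84 156.87` with mm width/height → 1 unit = 1 mm. Flip: y_m = 156.87 − y_svg.

**Shape 1** — `<polygon>` closed polygon, stroke `#ff0000` → score (S515, F2612). Machine vertices: (122.22,104.12) → (82.51,142.43) → (36.58,109.72) → (59.98,8.47) → (43.92,100.32) → (122.22,104.12). Closed: final G1 returns to the first vertex.

**Shape 2** — `<polygon>` regular polygon, stroke `#ff0000` → score (S515, F2612). Machine vertices: (108.83,86.54) → (100.32,74.28) → (85.44,75.51) → (79.07,89.02) → (87.58,101.28) → (102.46,100.05) → (108.83,86.54). Closed: final G1 returns to the first vertex.

**Shape 3** — `<circle>` circle, stroke `#ff0000` → score (S515, F2612). Machine vertices: (40.11,34.70) → (36.11,44.35) → (26.46,48.35) → (16.81,44.35) → (12.81,34.70) → (16.81,25.05) → (26.46,21.05) → (36.11,25.05) → (40.11,34.70). Closed: final G1 returns to the first vertex.

**Shape 4** — `<rect>` rectangle, stroke `#ff0000` → score (S515, F2612). Machine vertices: (95.22,152.51) → (175.24,152.51) → (175.24,91.81) → (95.22,91.81) → (95.22,152.51). Closed: final G1 returns to the first vertex.

**Shape 5** — `<polygon>` regular polygon, stroke `#ff0000` → score (S515, F2612). Machine vertices: (181.14,111.67) → (184.49,104.12) → (181.50,96.41) → (173.95,93.06) → (166.24,96.05) → (162.89,103.60) → (165.88,111.31) → (173.43,114.66) → (181.14,111.67). Closed: final G1 returns to the first vertex.

(Gcodetools for Inkscape — laser output)
G21
G90
G0 X122.22 Y104.12
M3 S515
G1 X82.51 Y142.43 F2612
G1 X36.58 Y109.72 F2612
G1 X59.98 Y8.47 F2612
G1 X43.92 Y100.32 F2612
G1 X122.22 Y104.12 F2612
M5
G0 X108.83 Y86.54
M3 S515
G1 X100.32 Y74.28 F2612
G1 X85.44 Y75.51 F2612
G1 X79.07 Y89.02 F2612
G1 X87.58 Y101.28 F2612
G1 X102.46 Y100.05 F2612
G1 X108.83 Y86.54 F2612
M5
G0 X40.11 Y34.70
M3 S515
G1 X36.11 Y44.35 F2612
G1 X26.46 Y48.35 F2612
G1 X16.81 Y44.35 F2612
G1 X12.81 Y34.70 F2612
G1 X16.81 Y25.05 F2612
G1 X26.46 Y21.05 F2612
G1 X36.11 Y25.05 F2612
G1 X40.11 Y34.70 F2612
M5
G0 X95.22 Y152.51
M3 S515
G1 X175.24 Y152.51 F2612
G1 X175.24 Y91.81 F2612
G1 X95.22 Y91.81 F2612
G1 X95.22 Y152.51 F2612
M5
G0 X181.14 Y111.67
M3 S515
G1 X184.49 Y104.12 F2612
G1 X181.50 Y96.41 F2612
G1 X173.95 Y93.06 F2612
G1 X166.24 Y96.05 F2612
G1 X162.89 Y103.60 F2612
G1 X165.88 Y111.31 F2612
G1 X173.43 Y114.66 F2612
G1 X181.14 Y111.67 F2612
M5
G0 X0.00 Y0.00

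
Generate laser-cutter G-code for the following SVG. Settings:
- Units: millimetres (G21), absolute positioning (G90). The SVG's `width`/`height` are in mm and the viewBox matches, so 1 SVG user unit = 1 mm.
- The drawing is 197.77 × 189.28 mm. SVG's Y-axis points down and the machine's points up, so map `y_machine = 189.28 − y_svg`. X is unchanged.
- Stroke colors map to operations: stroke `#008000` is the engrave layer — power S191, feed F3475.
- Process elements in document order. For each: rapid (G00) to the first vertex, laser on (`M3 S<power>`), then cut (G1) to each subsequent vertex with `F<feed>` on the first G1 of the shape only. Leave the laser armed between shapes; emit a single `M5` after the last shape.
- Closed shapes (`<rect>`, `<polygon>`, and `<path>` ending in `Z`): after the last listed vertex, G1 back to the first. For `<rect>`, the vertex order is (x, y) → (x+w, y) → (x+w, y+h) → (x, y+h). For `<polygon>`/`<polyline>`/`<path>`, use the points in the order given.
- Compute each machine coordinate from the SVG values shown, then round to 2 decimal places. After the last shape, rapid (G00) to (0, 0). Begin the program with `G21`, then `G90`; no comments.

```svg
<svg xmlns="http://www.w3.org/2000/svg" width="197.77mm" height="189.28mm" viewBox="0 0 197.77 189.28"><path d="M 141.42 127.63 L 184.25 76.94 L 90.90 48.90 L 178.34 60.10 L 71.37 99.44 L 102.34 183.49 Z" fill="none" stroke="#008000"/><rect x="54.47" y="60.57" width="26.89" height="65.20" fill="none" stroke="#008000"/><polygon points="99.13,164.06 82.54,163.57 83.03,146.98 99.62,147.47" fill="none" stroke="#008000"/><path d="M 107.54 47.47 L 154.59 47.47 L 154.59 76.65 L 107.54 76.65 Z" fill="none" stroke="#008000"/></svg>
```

Since the viewBox matches the mm dimensions, user units are millimetres directly. The only transform is the Y-flip y_m = 189.28 − y_svg.

Shape 1 is a closed polygon drawn with `<path>`. Its stroke #008000 means engrave at S191, F3475. After flipping Y the toolpath is (141.42,61.65) → (184.25,112.34) → (90.90,140.38) → (178.34,129.18) → (71.37,89.84) → (102.34,5.79) → (141.42,61.65), returning to the start.

Shape 2 is a rectangle drawn with `<rect>`. Its stroke #008000 means engrave at S191, F3475. After flipping Y the toolpath is (54.47,128.71) → (81.36,128.71) → (81.36,63.51) → (54.47,63.51) → (54.47,128.71), returning to the start.

Shape 3 is a regular polygon drawn with `<polygon>`. Its stroke #008000 means engrave at S191, F3475. After flipping Y the toolpath is (99.13,25.22) → (82.54,25.71) → (83.03,42.30) → (99.62,41.81) → (99.13,25.22), returning to the start.

Shape 4 is a rectangle drawn with `<path>`. Its stroke #008000 means engrave at S191, F3475. After flipping Y the toolpath is (107.54,141.81) → (154.59,141.81) → (154.59,112.63) → (107.54,112.63) → (107.54,141.81), returning to the start.

G21
G90
G00 X141.42 Y61.65
M3 S191
G1 X184.25 Y112.34 F3475
G1 X90.90 Y140.38
G1 X178.34 Y129.18
G1 X71.37 Y89.84
G1 X102.34 Y5.79
G1 X141.42 Y61.65
G00 X54.47 Y128.71
M3 S191
G1 X81.36 Y128.71 F3475
G1 X81.36 Y63.51
G1 X54.47 Y63.51
G1 X54.47 Y128.71
G00 X99.13 Y25.22
M3 S191
G1 X82.54 Y25.71 F3475
G1 X83.03 Y42.30
G1 X99.62 Y41.81
G1 X99.13 Y25.22
G00 X107.54 Y141.81
M3 S191
G1 X154.59 Y141.81 F3475
G1 X154.59 Y112.63
G1 X107.54 Y112.63
G1 X107.54 Y141.81
M5
G00 X0.00 Y0.00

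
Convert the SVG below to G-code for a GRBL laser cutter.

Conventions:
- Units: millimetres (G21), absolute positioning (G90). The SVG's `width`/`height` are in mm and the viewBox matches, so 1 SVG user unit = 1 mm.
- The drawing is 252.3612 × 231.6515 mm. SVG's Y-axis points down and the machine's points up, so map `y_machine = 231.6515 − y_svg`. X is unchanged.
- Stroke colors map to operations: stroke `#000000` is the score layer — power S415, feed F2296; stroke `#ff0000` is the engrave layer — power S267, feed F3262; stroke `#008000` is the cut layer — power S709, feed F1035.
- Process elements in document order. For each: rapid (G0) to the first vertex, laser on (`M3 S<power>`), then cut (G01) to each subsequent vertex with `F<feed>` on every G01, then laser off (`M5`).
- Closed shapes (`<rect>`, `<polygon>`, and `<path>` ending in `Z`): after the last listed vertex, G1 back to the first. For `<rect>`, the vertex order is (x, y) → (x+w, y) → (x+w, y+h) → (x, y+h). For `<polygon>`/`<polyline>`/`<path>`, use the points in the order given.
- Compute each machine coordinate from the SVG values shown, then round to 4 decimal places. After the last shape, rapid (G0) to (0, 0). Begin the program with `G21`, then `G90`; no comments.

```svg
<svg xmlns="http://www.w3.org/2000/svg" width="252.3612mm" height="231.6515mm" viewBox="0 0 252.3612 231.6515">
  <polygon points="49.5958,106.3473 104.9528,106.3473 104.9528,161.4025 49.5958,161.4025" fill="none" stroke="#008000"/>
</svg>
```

G21
G90
G0 X49.5958 Y125.3042
M3 S709
G01 X104.9528 Y125.3042 F1035
G01 X104.9528 Y70.2490 F1035
G01 X49.5958 Y70.2490 F1035
G01 X49.5958 Y125.3042 F1035
M5
G0 X0.0000 Y0.0000

Since the viewBox matches the mm dimensions, user units are millimetres directly. The only transform is the Y-flip y_m = 231.6515 − y_svg.

Shape 1 is a rectangle drawn with `<polygon>`. Its stroke #008000 means cut at S709, F1035. After flipping Y the toolpath is (49.5958,125.3042) → (104.9528,125.3042) → (104.9528,70.2490) → (49.5958,70.2490) → (49.5958,125.3042), returning to the start.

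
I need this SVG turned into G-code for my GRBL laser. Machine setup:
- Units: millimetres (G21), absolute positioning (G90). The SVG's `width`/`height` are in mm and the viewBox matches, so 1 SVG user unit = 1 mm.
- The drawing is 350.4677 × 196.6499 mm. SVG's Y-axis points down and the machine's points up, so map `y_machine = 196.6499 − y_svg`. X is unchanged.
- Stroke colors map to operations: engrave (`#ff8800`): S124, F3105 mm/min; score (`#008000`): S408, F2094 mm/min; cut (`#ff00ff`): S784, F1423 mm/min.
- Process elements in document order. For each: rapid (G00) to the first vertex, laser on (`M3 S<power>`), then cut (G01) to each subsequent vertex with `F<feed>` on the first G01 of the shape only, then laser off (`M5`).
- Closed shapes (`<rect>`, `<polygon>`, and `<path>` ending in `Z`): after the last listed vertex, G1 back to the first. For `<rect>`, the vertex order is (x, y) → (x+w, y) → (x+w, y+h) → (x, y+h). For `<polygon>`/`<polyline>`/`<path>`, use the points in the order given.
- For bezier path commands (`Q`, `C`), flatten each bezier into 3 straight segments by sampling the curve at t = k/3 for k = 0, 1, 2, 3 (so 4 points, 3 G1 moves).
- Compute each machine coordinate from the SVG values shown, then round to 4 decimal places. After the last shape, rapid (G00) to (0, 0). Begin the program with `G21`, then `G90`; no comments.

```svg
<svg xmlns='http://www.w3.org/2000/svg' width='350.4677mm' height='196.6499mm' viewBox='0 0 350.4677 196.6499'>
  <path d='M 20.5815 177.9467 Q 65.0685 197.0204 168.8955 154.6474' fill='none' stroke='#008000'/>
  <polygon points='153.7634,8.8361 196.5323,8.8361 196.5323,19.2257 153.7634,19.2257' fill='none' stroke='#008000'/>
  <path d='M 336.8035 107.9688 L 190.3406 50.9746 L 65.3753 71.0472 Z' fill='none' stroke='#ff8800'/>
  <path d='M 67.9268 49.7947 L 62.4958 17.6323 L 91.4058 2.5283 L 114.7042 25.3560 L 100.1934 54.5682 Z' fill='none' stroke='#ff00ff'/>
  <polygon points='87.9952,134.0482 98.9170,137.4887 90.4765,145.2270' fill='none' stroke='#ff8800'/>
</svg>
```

viewBox `0 0 350.4677 196.6499` with mm width/height → 1 unit = 1 mm. Flip: y_m = 196.6499 − y_svg.

**Shape 1** — `<path>` quadratic bezier, stroke `#008000` → score (S408, F2094). Control points (SVG): P0=(20.5815,177.9467), P1=(65.0685,197.0204), P2=(168.8955,154.6474); sampled at t=k/3. Machine vertices: (20.5815,18.7032) → (56.8328,12.8148) → (106.2708,20.5812) → (168.8955,42.0025). Open path.

**Shape 2** — `<polygon>` rectangle, stroke `#008000` → score (S408, F2094). Machine vertices: (153.7634,187.8138) → (196.5323,187.8138) → (196.5323,177.4242) → (153.7634,177.4242) → (153.7634,187.8138). Closed: final G1 returns to the first vertex.

**Shape 3** — `<path>` closed polygon, stroke `#ff8800` → engrave (S124, F3105). Machine vertices: (336.8035,88.6811) → (190.3406,145.6753) → (65.3753,125.6027) → (336.8035,88.6811). Closed: final G1 returns to the first vertex.

**Shape 4** — `<path>` regular polygon, stroke `#ff00ff` → cut (S784, F1423). Machine vertices: (67.9268,146.8552) → (62.4958,179.0176) → (91.4058,194.1216) → (114.7042,171.2939) → (100.1934,142.0817) → (67.9268,146.8552). Closed: final G1 returns to the first vertex.

**Shape 5** — `<polygon>` regular polygon, stroke `#ff8800` → engrave (S124, F3105). Machine vertices: (87.9952,62.6017) → (98.9170,59.1612) → (90.4765,51.4229) → (87.9952,62.6017). Closed: final G1 returns to the first vertex.

G21
G90
G00 X20.5815 Y18.7032
M3 S408
G01 X56.8328 Y12.8148 F2094
G01 X106.2708 Y20.5812
G01 X168.8955 Y42.0025
M5
G00 X153.7634 Y187.8138
M3 S408
G01 X196.5323 Y187.8138 F2094
G01 X196.5323 Y177.4242
G01 X153.7634 Y177.4242
G01 X153.7634 Y187.8138
M5
G00 X336.8035 Y88.6811
M3 S124
G01 X190.3406 Y145.6753 F3105
G01 X65.3753 Y125.6027
G01 X336.8035 Y88.6811
M5
G00 X67.9268 Y146.8552
M3 S784
G01 X62.4958 Y179.0176 F1423
G01 X91.4058 Y194.1216
G01 X114.7042 Y171.2939
G01 X100.1934 Y142.0817
G01 X67.9268 Y146.8552
M5
G00 X87.9952 Y62.6017
M3 S124
G01 X98.9170 Y59.1612 F3105
G01 X90.4765 Y51.4229
G01 X87.9952 Y62.6017
M5
G00 X0.0000 Y0.0000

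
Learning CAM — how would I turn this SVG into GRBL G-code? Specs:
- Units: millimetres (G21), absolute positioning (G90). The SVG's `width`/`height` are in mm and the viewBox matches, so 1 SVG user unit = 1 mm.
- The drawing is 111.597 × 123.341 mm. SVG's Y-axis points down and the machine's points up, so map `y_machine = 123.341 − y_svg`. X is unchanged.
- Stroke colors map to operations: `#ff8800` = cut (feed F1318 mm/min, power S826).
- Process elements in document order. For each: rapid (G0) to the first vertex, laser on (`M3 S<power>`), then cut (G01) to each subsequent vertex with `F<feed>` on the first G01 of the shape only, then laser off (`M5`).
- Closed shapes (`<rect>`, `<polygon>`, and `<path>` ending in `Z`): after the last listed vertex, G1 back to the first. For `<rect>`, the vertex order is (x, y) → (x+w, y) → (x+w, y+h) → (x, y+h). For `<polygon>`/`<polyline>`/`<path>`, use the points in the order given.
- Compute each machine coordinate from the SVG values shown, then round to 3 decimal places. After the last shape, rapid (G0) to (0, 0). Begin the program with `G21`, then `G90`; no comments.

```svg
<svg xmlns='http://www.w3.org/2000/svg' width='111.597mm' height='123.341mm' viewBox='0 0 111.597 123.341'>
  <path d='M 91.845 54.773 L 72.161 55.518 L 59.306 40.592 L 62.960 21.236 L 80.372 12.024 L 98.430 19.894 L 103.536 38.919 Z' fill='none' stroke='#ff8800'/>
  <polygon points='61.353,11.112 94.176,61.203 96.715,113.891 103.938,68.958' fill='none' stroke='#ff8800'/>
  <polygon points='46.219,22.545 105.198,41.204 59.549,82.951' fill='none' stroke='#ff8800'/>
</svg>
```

Since the viewBox matches the mm dimensions, user units are millimetres directly. The only transform is the Y-flip y_m = 123.341 − y_svg.

Shape 1 is a regular polygon drawn with `<path>`. Its stroke #ff8800 means cut at S826, F1318. After flipping Y the toolpath is (91.845,68.568) → (72.161,67.823) → (59.306,82.749) → (62.960,102.105) → (80.372,111.317) → (98.430,103.447) → (103.536,84.422) → (91.845,68.568), returning to the start.

Shape 2 is a closed polygon drawn with `<polygon>`. Its stroke #ff8800 means cut at S826, F1318. After flipping Y the toolpath is (61.353,112.229) → (94.176,62.138) → (96.715,9.450) → (103.938,54.383) → (61.353,112.229), returning to the start.

Shape 3 is a regular polygon drawn with `<polygon>`. Its stroke #ff8800 means cut at S826, F1318. After flipping Y the toolpath is (46.219,100.796) → (105.198,82.137) → (59.549,40.390) → (46.219,100.796), returning to the start.

G21
G90
G0 X91.845 Y68.568
M3 S826
G01 X72.161 Y67.823 F1318
G01 X59.306 Y82.749
G01 X62.960 Y102.105
G01 X80.372 Y111.317
G01 X98.430 Y103.447
G01 X103.536 Y84.422
G01 X91.845 Y68.568
M5
G0 X61.353 Y112.229
M3 S826
G01 X94.176 Y62.138 F1318
G01 X96.715 Y9.450
G01 X103.938 Y54.383
G01 X61.353 Y112.229
M5
G0 X46.219 Y100.796
M3 S826
G01 X105.198 Y82.137 F1318
G01 X59.549 Y40.390
G01 X46.219 Y100.796
M5
G0 X0.000 Y0.000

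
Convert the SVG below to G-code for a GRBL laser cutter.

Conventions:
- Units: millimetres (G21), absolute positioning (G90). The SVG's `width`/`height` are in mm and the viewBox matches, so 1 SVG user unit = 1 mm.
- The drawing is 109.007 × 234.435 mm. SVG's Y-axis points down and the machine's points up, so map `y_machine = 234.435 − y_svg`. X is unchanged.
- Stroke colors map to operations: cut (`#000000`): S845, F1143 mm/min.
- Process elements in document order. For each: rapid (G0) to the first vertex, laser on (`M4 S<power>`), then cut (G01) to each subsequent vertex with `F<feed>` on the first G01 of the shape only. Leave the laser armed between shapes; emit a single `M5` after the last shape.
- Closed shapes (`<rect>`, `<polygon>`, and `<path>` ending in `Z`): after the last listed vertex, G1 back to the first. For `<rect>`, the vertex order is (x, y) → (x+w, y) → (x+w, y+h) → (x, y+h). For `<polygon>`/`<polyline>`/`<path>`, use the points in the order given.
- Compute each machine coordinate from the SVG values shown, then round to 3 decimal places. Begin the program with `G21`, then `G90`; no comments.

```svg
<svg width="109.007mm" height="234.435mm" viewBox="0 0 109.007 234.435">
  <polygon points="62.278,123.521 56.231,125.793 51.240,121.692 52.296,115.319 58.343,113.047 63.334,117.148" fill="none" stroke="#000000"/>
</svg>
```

viewBox `0 0 109.007 234.435` with mm width/height → 1 unit = 1 mm. Flip: y_m = 234.435 − y_svg.

**Shape 1** — `<polygon>` regular polygon, stroke `#000000` → cut (S845, F1143). Machine vertices: (62.278,110.914) → (56.231,108.642) → (51.240,112.743) → (52.296,119.116) → (58.343,121.388) → (63.334,117.287) → (62.278,110.914). Closed: final G1 returns to the first vertex.

G21
G90
G0 X62.278 Y110.914
M4 S845
G01 X56.231 Y108.642 F1143
G01 X51.240 Y112.743
G01 X52.296 Y119.116
G01 X58.343 Y121.388
G01 X63.334 Y117.287
G01 X62.278 Y110.914
M5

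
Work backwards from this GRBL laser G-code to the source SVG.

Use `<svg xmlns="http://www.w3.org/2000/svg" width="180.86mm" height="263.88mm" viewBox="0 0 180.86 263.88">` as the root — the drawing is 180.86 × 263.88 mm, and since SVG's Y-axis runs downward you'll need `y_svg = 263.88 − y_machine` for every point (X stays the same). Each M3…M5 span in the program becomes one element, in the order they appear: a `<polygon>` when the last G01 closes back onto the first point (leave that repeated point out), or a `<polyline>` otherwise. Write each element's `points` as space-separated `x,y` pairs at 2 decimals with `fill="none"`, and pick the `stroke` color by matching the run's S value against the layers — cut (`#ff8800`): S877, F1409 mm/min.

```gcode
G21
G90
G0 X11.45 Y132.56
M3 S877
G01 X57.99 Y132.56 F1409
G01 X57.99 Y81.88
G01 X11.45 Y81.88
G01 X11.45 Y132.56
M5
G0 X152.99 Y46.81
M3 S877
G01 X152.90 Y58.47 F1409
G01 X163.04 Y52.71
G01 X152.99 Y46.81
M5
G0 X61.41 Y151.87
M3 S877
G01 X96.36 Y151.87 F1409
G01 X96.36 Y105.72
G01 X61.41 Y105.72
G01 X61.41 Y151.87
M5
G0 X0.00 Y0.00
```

<svg xmlns="http://www.w3.org/2000/svg" width="180.86mm" height="263.88mm" viewBox="0 0 180.86 263.88">
  <polygon points="11.45,131.32 57.99,131.32 57.99,182.00 11.45,182.00" fill="none" stroke="#ff8800"/>
  <polygon points="152.99,217.07 152.90,205.41 163.04,211.17" fill="none" stroke="#ff8800"/>
  <polygon points="61.41,112.01 96.36,112.01 96.36,158.16 61.41,158.16" fill="none" stroke="#ff8800"/>
</svg>

Machine Y-up, SVG Y-down with viewBox height 263.88, so y_svg = 263.88 − y_machine; X carries over. Every run uses S877, so all elements get stroke `#ff8800` (cut).

Run 1: The run returns to its start, so emit a `<polygon>` with points (Y-flipped): 11.45,131.32 57.99,131.32 57.99,182.00 11.45,182.00.

Run 2: The run returns to its start, so emit a `<polygon>` with points (Y-flipped): 152.99,217.07 152.90,205.41 163.04,211.17.

Run 3: The run returns to its start, so emit a `<polygon>` with points (Y-flipped): 61.41,112.01 96.36,112.01 96.36,158.16 61.41,158.16.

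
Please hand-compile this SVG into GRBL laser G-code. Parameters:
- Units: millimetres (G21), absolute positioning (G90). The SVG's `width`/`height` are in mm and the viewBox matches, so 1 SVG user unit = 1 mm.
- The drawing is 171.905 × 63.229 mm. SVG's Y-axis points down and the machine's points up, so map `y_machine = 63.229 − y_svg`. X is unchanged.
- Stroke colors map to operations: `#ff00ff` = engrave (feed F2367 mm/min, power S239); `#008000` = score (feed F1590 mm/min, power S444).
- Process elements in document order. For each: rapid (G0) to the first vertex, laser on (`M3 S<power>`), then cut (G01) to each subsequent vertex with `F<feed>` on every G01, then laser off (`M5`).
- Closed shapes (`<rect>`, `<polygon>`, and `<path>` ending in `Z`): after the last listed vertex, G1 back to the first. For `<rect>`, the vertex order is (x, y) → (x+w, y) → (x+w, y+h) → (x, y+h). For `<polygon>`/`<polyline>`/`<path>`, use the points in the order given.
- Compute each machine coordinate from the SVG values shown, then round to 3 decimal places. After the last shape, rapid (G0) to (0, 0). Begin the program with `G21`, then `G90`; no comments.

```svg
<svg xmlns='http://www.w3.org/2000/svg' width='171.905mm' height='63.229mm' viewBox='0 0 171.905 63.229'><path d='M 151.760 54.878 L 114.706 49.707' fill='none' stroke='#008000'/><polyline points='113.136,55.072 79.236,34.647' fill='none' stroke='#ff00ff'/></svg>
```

G21
G90
G0 X151.760 Y8.351
M3 S444
G01 X114.706 Y13.522 F1590
M5
G0 X113.136 Y8.157
M3 S239
G01 X79.236 Y28.582 F2367
M5
G0 X0.000 Y0.000

1 u = 1 mm; y_m = 63.229 − y.

[1] `<path>` line segment, #008000→score S444 F1590: (151.760,8.351) → (114.706,13.522)

[2] `<polyline>` line segment, #ff00ff→engrave S239 F2367: (113.136,8.157) → (79.236,28.582)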